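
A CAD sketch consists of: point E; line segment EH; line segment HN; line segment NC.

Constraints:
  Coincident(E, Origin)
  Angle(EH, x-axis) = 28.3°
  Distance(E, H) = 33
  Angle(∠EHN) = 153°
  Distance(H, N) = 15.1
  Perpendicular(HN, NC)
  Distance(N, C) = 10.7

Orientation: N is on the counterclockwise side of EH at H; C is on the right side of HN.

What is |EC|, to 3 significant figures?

51.4

∠EHN = 153.0°, so HN runs at 28.3° + (180° − 153.0°) = 55.3° from the x-axis; with |HN| = 15.1, N = H + 15.1·(cos 55.3°, sin 55.3°) = (37.7, 28.1). The perpendicularity gives NC at right angles to HN; with |NC| = 10.7 on the right of HN, C = N + 10.7·(0.822, -0.569) = (46.4, 22.0). Then |EC| = |C − E| = 51.4.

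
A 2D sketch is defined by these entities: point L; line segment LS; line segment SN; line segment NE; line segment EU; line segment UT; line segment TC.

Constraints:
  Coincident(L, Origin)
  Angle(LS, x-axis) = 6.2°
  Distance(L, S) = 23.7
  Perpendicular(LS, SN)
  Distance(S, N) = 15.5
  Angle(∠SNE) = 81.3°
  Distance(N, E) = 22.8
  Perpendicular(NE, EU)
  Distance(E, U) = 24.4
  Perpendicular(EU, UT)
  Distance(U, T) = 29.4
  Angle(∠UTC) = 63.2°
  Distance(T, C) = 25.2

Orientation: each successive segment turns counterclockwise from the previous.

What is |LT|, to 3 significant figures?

34.8

NE ⟂ EU, so EU runs at -75.1°; with |EU| = 24.4, U = (6.13, -11.5). The perpendicularity gives UT at right angles to EU, so UT runs at 14.9°; with |UT| = 29.4, T = (34.5, -3.91). Then |LT| = |T − L| = 34.8.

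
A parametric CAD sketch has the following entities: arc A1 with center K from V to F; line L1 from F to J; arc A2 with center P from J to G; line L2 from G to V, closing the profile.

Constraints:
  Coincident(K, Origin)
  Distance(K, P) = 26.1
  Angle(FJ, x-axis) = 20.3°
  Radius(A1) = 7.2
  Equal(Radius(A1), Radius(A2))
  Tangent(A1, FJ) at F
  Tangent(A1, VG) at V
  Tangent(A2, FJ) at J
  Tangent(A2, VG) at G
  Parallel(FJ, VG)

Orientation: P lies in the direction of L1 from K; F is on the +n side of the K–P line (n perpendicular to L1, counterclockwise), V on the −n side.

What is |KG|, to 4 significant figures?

27.07

The slot axis is L1's direction at 20.3°, so u = (cos 20.3°, sin 20.3°) = (0.9379, 0.3469) and n = (−sin 20.3°, cos 20.3°) = (-0.3469, 0.9379). K is at the origin and P lies 26.1 along u from K, so P = 26.1·u = (24.48, 9.055). Tangency of A1 to both parallel lines with radius 7.2 puts F and V at K ± 7.2·n: F = (-2.498, 6.753), V = (2.498, -6.753). Equal radii place J and G the same way about P: J = P + 7.2·n = (21.98, 15.81), G = P − 7.2·n = (26.98, 2.302). Then |KG| = |G − K| = 27.07.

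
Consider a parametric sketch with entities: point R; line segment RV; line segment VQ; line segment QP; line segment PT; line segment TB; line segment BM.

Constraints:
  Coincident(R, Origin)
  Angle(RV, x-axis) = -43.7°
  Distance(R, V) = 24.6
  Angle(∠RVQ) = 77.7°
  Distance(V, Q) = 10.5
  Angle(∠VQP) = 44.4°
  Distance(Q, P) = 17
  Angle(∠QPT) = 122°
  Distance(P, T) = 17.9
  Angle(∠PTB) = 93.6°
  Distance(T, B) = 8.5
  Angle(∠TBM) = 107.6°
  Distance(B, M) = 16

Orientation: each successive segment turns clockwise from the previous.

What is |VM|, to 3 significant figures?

3.28

∠PTB = 93.6° gives TB at -66.0° from the x-axis; with |TB| = 8.5, B = (32.7, -7.74). ∠TBM = 107.6° gives BM at -138° from the x-axis; with |BM| = 16.0, M = (20.8, -18.4). Then |VM| = |M − V| = 3.28.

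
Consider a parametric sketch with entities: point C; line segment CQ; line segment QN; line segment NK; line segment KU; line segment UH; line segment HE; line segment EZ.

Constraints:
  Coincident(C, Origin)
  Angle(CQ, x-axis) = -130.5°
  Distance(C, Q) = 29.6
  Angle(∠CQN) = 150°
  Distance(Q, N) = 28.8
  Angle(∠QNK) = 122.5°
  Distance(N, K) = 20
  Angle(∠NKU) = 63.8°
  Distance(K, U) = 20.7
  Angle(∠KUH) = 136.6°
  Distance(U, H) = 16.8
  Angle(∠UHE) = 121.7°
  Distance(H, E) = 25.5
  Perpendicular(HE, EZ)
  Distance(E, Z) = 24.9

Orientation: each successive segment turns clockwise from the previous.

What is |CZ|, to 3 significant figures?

65.1

∠UHE = 121.7° gives HE at -75.9° from the x-axis; with |HE| = 25.5, E = (-21.3, -40.6). HE is perpendicular to EZ, so EZ runs at -166°; with |EZ| = 24.9, Z = (-45.4, -46.7). Then |CZ| = |Z − C| = 65.1.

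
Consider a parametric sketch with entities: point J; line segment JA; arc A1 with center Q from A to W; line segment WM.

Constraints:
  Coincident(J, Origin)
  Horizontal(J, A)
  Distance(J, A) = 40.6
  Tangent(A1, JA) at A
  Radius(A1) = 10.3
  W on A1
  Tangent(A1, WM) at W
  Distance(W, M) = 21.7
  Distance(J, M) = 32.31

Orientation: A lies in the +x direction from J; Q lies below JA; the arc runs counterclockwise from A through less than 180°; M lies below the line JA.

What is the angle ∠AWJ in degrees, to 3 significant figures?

140°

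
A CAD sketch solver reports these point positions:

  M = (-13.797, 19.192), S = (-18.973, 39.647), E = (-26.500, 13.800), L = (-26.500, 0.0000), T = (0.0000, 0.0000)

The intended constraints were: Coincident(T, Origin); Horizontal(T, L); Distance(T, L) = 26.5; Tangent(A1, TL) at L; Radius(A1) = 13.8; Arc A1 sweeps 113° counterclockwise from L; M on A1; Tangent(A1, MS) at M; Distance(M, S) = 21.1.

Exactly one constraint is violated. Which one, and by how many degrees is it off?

Tangent(A1, MS) at M — off by 8.80°.

T = (0.00, 0.00) ✓; T.y = 0.00, L.y = 0.00 ✓; |TL| = 26.50 ✓; ∠(EL, LT) = 90.00° ✓; |EL| = 13.80 ✓; bearing(E→M) − bearing(E→L) = 113.0° ✓; |EM| = 13.80 ✓; ∠(EM, MS) = 98.80° ✗; |MS| = 21.10 ✓.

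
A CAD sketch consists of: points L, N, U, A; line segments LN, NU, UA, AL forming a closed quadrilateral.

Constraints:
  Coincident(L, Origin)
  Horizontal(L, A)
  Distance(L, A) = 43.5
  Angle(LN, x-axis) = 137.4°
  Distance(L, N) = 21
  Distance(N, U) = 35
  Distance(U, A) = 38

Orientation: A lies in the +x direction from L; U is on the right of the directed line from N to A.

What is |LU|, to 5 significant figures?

14.322

L is at the origin; L and A share the same y with |LA| = 43.5 and A in +x, so A = (43.5, 0). LN runs at 137.4° with |LN| = 21.0, so N = (-15.458, 14.214). U is determined by |NU| = 35.0 and |UA| = 38.0 together: it lies at the intersection of circle(N, 35.0) and circle(A, 38.0). With |NA| = 60.647, the foot of the radical line on NA is 28.518 from N and the perpendicular offset is √(35.0² − 28.518²) = 20.291. Taking the right-of-NA solution: U = (7.5100, -12.195).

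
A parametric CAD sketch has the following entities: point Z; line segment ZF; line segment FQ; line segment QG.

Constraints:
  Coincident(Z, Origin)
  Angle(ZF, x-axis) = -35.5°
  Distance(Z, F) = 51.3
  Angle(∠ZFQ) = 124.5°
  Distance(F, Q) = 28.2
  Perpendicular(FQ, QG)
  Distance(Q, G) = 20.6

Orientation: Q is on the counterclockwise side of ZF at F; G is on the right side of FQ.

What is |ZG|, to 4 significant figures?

85.04

∠ZFQ = 124.5°, so FQ runs at -35.5° + (180° − 124.5°) = 20.00° from the x-axis; with |FQ| = 28.2, Q = F + 28.2·(cos 20.00°, sin 20.00°) = (68.26, -20.15). FQ ⟂ QG; with |QG| = 20.6 on the right of FQ, G = Q + 20.6·(0.3420, -0.9397) = (75.31, -39.50). Then |ZG| = |G − Z| = 85.04.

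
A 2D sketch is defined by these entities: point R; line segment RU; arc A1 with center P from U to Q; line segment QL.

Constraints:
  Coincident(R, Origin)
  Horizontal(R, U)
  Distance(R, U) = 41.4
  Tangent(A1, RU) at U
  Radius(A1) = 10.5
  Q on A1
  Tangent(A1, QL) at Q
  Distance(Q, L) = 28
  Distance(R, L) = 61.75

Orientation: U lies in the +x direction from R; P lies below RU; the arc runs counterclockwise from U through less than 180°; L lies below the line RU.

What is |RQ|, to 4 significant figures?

36.20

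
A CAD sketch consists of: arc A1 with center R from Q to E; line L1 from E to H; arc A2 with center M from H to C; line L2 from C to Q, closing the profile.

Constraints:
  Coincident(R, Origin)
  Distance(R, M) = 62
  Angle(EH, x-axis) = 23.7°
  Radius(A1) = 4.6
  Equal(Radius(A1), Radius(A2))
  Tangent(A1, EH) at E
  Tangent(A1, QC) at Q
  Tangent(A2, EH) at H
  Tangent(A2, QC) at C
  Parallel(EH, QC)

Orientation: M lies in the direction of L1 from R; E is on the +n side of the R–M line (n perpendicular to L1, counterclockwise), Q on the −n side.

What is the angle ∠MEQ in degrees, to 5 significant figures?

85.757°

The slot axis is L1's direction at 23.7°, so u = (cos 23.7°, sin 23.7°) = (0.91566, 0.40195) and n = (−sin 23.7°, cos 23.7°) = (-0.40195, 0.91566). R is at the origin and M lies 62.0 along u from R, so M = 62.0·u = (56.771, 24.921). Tangency of A1 to both parallel lines with radius 4.6 puts E and Q at R ± 4.6·n: E = (-1.8490, 4.2120), Q = (1.8490, -4.2120). Then cos ∠MEQ = EM·EQ / (|EM||EQ|), giving 85.757°.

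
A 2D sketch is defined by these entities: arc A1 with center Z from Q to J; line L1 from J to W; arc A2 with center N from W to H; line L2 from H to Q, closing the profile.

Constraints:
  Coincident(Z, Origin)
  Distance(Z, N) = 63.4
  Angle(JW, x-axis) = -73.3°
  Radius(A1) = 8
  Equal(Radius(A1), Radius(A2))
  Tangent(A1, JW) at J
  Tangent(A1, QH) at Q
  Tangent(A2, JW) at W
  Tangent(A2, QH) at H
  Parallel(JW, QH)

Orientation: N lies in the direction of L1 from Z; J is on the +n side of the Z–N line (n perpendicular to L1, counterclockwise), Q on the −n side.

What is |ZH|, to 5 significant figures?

63.903

Tangency of A1 to both parallel lines with radius 8.0 puts J and Q at Z ± 8.0·n: J = (7.6626, 2.2989), Q = (-7.6626, -2.2989). Equal radii place W and H the same way about N: W = N + 8.0·n = (25.881, -58.427), H = N − 8.0·n = (10.556, -63.025). Then |ZH| = |H − Z| = 63.903.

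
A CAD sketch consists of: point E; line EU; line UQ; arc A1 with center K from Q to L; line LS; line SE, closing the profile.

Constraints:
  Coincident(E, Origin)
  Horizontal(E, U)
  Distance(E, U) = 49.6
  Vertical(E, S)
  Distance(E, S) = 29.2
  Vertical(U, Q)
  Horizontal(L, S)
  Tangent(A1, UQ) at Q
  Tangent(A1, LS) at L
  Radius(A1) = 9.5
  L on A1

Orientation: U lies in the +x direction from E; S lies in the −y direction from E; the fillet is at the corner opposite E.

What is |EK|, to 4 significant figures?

44.68

E and S share the same x with |ES| = 29.2 and S on the −y side, so S = (0.000, -29.20). The virtual corner opposite E is at (49.60, -29.20). Since A1 is tangent to UQ there, KQ ⟂ UQ and since A1 is tangent to LS there, KL ⟂ LS, with radius 9.5, so the center K sits 9.5 in from both sides at K = (40.10, -19.70). Then |EK| = |K − E| = 44.68.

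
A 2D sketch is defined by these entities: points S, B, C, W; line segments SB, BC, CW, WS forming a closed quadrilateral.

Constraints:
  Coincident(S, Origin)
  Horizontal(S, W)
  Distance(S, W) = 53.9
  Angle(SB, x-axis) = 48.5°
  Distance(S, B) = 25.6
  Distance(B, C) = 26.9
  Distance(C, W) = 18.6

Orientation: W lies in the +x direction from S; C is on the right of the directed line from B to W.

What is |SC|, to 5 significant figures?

35.310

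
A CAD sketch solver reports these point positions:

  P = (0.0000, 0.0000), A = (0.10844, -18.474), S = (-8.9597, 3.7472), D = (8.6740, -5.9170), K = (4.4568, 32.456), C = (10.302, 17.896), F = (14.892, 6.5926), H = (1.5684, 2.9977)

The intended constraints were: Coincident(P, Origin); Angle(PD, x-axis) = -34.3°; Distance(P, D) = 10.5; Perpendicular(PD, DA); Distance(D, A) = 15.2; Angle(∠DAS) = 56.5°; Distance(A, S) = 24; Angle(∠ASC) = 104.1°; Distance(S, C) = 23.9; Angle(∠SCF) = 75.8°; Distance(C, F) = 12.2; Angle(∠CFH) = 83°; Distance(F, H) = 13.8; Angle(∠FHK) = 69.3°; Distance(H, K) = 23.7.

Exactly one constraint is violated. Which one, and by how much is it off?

Distance(H, K) = 23.7 — off by 5.90.

P = (0.00, 0.00) ✓; PD at -34.30° ✓; |PD| = 10.50 ✓; ∠(PD, DA) = 90.00° ✓; |DA| = 15.20 ✓; ∠DAS = 56.50° ✓; |AS| = 24.00 ✓; ∠ASC = 104.1° ✓; |SC| = 23.90 ✓; ∠SCF = 75.80° ✓; |CF| = 12.20 ✓; ∠CFH = 83.00° ✓; |FH| = 13.80 ✓; ∠FHK = 69.30° ✓; |HK| = 29.60 ✗.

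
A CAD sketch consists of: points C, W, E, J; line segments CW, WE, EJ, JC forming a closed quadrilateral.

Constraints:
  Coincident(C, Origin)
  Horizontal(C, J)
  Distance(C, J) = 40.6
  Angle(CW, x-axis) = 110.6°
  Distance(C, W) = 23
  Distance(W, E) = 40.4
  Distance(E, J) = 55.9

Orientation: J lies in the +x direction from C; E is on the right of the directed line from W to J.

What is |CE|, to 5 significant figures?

22.244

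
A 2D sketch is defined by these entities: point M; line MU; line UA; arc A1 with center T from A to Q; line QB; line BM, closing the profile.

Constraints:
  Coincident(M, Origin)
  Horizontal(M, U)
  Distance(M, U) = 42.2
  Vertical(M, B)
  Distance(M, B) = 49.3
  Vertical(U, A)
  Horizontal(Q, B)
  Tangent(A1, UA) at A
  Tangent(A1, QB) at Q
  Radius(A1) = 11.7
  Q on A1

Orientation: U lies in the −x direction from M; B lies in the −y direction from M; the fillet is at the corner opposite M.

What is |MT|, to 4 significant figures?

48.41

M is at the origin; M and U share the same y with |MU| = 42.2 and U on the −x side, so U = (-42.20, 0.000). M and B share the same x with |MB| = 49.3 and B on the −y side, so B = (0.000, -49.30). The virtual corner opposite M is at (-42.20, -49.30). Since A1 is tangent to UA there, TA ⟂ UA and the tangent condition forces TQ to be normal to QB, with radius 11.7, so the center T sits 11.7 in from both sides at T = (-30.50, -37.60). Then |MT| = |T − M| = 48.41.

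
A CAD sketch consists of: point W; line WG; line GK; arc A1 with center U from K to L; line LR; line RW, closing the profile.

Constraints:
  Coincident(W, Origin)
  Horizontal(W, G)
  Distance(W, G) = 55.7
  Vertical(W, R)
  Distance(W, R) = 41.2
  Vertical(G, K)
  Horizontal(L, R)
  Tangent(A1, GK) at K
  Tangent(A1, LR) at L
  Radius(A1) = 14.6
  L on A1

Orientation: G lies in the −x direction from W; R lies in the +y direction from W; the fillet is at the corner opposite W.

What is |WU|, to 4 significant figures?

48.96

W is at the origin; W and G share the same y with |WG| = 55.7 and G on the −x side, so G = (-55.70, 0.000). WR is vertical with |WR| = 41.2 and R on the +y side, so R = (0.000, 41.20). The virtual corner opposite W is at (-55.70, 41.20). Since A1 is tangent to GK there, UK ⟂ GK and the tangent condition forces UL to be normal to LR, with radius 14.6, so the center U sits 14.6 in from both sides at U = (-41.10, 26.60). Then |WU| = |U − W| = 48.96.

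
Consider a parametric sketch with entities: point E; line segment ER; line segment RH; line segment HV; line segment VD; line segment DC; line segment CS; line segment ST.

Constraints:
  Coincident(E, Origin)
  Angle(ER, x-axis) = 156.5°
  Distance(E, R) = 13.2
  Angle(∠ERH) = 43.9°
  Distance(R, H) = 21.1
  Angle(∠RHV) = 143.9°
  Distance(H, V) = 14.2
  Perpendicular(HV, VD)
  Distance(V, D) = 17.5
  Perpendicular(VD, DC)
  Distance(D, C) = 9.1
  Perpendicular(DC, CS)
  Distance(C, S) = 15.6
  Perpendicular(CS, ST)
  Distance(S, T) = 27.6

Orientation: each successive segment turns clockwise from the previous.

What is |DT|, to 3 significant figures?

24.2

E is at the origin; ER runs at 156.5° with length 13.2, so R = (-12.1, 5.26). ∠ERH = 43.9° gives RH at 20.4° from the x-axis; with |RH| = 21.1, H = (7.67, 12.6). ∠RHV = 143.9° gives HV at -15.7° from the x-axis; with |HV| = 14.2, V = (21.3, 8.78). HV is perpendicular to VD, so VD runs at -106°; with |VD| = 17.5, D = (16.6, -8.07). VD is perpendicular to DC, so DC runs at 164°; with |DC| = 9.1, C = (7.85, -5.61). DC is perpendicular to CS, so CS runs at 74.3°; with |CS| = 15.6, S = (12.1, 9.41). CS is perpendicular to ST, so ST runs at -15.7°; with |ST| = 27.6, T = (38.6, 1.94). Then |DT| = |T − D| = 24.2.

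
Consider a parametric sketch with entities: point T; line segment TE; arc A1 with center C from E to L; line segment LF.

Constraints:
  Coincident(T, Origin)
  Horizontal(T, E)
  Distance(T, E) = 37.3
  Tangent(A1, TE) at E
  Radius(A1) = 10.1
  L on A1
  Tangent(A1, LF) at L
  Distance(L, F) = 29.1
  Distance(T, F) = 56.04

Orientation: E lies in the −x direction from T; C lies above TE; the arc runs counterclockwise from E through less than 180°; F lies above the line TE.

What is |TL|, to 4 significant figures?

31.07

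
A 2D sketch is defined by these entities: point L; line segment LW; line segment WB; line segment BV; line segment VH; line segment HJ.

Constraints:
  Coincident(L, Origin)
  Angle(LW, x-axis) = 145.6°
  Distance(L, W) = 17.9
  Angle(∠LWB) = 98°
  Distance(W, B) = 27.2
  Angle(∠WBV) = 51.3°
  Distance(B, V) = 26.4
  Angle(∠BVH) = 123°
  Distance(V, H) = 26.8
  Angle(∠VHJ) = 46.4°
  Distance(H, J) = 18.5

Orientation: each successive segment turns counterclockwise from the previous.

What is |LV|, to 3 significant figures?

13.5

L is at the origin; LW runs at 145.6° with length 17.9, so W = (-14.8, 10.1). ∠LWB = 98.0° gives WB at -132° from the x-axis; with |WB| = 27.2, B = (-33.1, -9.97). ∠WBV = 51.3° gives BV at -3.70° from the x-axis; with |BV| = 26.4, V = (-6.77, -11.7). Then |LV| = |V − L| = 13.5.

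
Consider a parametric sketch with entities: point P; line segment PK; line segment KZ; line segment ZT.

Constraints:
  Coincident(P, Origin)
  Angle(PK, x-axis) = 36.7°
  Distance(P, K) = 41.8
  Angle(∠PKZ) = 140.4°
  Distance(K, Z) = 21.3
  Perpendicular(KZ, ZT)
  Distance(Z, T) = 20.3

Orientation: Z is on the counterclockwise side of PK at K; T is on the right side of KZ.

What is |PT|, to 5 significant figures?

71.182

P is at the origin; PK runs at 36.7° with length 41.8, so K = 41.8·(cos 36.7°, sin 36.7°) = (33.514, 24.981). ∠PKZ = 140.4°, so KZ runs at 36.7° + (180° − 140.4°) = 76.300° from the x-axis; with |KZ| = 21.3, Z = K + 21.3·(cos 76.300°, sin 76.300°) = (38.559, 45.675). KZ ⟂ ZT; with |ZT| = 20.3 on the right of KZ, T = Z + 20.3·(0.97155, -0.23684) = (58.281, 40.867). Then |PT| = |T − P| = 71.182.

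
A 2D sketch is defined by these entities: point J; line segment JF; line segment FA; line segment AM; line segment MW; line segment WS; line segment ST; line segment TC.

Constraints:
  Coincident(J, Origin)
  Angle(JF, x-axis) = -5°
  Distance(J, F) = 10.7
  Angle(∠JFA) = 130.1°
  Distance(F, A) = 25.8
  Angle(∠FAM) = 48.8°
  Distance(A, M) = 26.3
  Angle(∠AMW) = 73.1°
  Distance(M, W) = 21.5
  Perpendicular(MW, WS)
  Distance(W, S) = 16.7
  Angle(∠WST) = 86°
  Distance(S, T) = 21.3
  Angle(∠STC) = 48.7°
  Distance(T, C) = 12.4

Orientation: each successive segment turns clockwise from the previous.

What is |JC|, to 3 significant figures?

16.1

J is at the origin; JF runs at -5.0° with length 10.7, so F = (10.7, -0.933). ∠JFA = 130.1° gives FA at -54.9° from the x-axis; with |FA| = 25.8, A = (25.5, -22.0). ∠FAM = 48.8° gives AM at 174° from the x-axis; with |AM| = 26.3, M = (-0.657, -19.2). ∠AMW = 73.1° gives MW at 67.0° from the x-axis; with |MW| = 21.5, W = (7.74, 0.545). The perpendicularity gives WS at right angles to MW, so WS runs at -23.0°; with |WS| = 16.7, S = (23.1, -5.98). ∠WST = 86.0° gives ST at -117° from the x-axis; with |ST| = 21.3, T = (13.4, -25.0). ∠STC = 48.7° gives TC at 112° from the x-axis; with |TC| = 12.4, C = (8.86, -13.4). Then |JC| = |C − J| = 16.1.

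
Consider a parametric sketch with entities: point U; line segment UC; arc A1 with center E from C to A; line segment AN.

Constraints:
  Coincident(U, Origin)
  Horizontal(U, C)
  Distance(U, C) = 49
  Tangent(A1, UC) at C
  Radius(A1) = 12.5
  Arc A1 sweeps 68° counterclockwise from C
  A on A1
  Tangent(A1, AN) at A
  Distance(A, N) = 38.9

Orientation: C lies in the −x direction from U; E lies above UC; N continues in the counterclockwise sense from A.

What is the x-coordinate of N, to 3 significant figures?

-22.8

U is at the origin; U and C share the same y with |UC| = 49.0 and C on the −x side, so C = (-49.0, 0.00). A1 meets UC tangentially, so EC is at right angles to UC, so E = C + (0, 12.5) = (-49.0, 12.5). On A1, C sits at bearing -90° from E; a 68° counterclockwise sweep puts A at bearing -22°, so A = E + 12.5·(cos -22°, sin -22°) = (-37.4, 7.82). Tangency of A1 to AN means the radius EA is perpendicular to AN, so AN runs along (−sin -22°, cos -22°); with |AN| = 38.9, N = (-22.8, 43.9). So N.x = -22.8.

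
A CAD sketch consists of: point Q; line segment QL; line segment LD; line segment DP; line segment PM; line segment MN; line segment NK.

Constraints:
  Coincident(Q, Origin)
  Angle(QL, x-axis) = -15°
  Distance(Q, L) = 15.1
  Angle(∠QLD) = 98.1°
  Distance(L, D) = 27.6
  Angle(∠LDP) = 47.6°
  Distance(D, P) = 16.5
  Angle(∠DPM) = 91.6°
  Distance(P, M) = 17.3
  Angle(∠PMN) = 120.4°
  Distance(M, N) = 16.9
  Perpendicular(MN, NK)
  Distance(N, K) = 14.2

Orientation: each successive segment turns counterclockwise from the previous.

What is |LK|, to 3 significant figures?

24.3

Q is at the origin; QL runs at -15.0° with length 15.1, so L = (14.6, -3.91). ∠QLD = 98.1° gives LD at 66.9° from the x-axis; with |LD| = 27.6, D = (25.4, 21.5). ∠LDP = 47.6° gives DP at -161° from the x-axis; with |DP| = 16.5, P = (9.84, 16.0). ∠DPM = 91.6° gives PM at -72.3° from the x-axis; with |PM| = 17.3, M = (15.1, -0.456). ∠PMN = 120.4° gives MN at -12.7° from the x-axis; with |MN| = 16.9, N = (31.6, -4.17). MN ⟂ NK, so NK runs at 77.3°; with |NK| = 14.2, K = (34.7, 9.68). Then |LK| = |K − L| = 24.3.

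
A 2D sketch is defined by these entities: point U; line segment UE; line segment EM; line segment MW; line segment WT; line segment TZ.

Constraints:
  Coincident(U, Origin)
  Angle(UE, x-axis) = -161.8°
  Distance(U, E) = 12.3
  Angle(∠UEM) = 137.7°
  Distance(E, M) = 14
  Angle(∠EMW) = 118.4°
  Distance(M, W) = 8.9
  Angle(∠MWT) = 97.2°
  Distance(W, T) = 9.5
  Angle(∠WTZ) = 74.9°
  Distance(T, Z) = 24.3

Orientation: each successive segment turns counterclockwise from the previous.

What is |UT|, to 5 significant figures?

20.254

U is at the origin; UE runs at -161.8° with length 12.3, so E = (-11.685, -3.8417). ∠UEM = 137.7° gives EM at -119.50° from the x-axis; with |EM| = 14.0, M = (-18.579, -16.027). ∠EMW = 118.4° gives MW at -57.900° from the x-axis; with |MW| = 8.9, W = (-13.849, -23.566). ∠MWT = 97.2° gives WT at 24.900° from the x-axis; with |WT| = 9.5, T = (-5.2322, -19.566). Then |UT| = |T − U| = 20.254.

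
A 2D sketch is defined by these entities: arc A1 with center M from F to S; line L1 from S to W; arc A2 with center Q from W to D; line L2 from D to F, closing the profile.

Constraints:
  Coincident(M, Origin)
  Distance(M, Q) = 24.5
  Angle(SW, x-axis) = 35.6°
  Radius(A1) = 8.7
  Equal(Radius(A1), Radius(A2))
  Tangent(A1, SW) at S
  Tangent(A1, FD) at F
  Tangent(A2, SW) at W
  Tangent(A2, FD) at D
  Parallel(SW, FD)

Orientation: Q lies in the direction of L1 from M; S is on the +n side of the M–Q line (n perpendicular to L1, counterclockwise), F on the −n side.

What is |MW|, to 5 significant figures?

25.999

The slot axis is L1's direction at 35.6°, so u = (cos 35.6°, sin 35.6°) = (0.81310, 0.58212) and n = (−sin 35.6°, cos 35.6°) = (-0.58212, 0.81310). M is at the origin and Q lies 24.5 along u from M, so Q = 24.5·u = (19.921, 14.262). Tangency of A1 to both parallel lines with radius 8.7 puts S and F at M ± 8.7·n: S = (-5.0645, 7.0740), F = (5.0645, -7.0740). Equal radii place W and D the same way about Q: W = Q + 8.7·n = (14.856, 21.336), D = Q − 8.7·n = (24.985, 7.1880). Then |MW| = |W − M| = 25.999.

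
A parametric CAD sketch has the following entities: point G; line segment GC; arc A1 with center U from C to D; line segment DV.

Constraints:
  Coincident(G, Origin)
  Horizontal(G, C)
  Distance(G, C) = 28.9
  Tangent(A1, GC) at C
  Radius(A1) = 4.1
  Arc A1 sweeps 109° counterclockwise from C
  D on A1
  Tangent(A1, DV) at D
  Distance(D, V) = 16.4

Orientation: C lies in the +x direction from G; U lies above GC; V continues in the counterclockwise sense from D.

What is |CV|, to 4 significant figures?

20.99

G is at the origin; G and C share the same y with |GC| = 28.9 and C on the +x side, so C = (28.90, 0.000). Tangency of A1 to GC means the radius UC is perpendicular to GC, so U = C + (0, 4.1) = (28.90, 4.100). On A1, C sits at bearing -90° from U; a 109° counterclockwise sweep puts D at bearing 19°, so D = U + 4.1·(cos 19°, sin 19°) = (32.78, 5.435). The tangent condition forces UD to be normal to DV, so DV runs along (−sin 19°, cos 19°); with |DV| = 16.4, V = (27.44, 20.94). Then |CV| = |V − C| = 20.99.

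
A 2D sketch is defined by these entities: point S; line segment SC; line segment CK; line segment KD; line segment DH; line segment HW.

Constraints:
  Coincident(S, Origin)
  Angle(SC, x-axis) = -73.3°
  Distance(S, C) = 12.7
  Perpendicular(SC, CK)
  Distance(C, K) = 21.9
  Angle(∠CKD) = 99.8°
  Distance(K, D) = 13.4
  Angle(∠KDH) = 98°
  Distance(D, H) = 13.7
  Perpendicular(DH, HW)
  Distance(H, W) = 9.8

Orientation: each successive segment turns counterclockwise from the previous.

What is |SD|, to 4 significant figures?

24.19

S is at the origin; SC runs at -73.3° with length 12.7, so C = (3.649, -12.16). SC ⟂ CK, so CK runs at 16.70°; with |CK| = 21.9, K = (24.63, -5.871). ∠CKD = 99.8° gives KD at 96.90° from the x-axis; with |KD| = 13.4, D = (23.02, 7.432). Then |SD| = |D − S| = 24.19.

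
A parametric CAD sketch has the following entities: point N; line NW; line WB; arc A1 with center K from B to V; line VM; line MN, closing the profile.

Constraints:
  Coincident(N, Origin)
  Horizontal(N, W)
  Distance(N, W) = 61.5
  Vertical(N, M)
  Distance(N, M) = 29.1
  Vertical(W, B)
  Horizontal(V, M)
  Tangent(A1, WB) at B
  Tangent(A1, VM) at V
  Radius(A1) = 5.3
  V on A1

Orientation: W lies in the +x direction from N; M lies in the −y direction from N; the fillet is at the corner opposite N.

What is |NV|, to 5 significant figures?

63.287

The virtual corner opposite N is at (61.500, -29.100). Since A1 is tangent to WB there, KB ⟂ WB and tangency of A1 to VM means the radius KV is perpendicular to VM, with radius 5.3, so the center K sits 5.3 in from both sides at K = (56.200, -23.800). That places the tangent points at B = (61.500, -23.800) on WB and V = (56.200, -29.100) on VM. Then |NV| = |V − N| = 63.287.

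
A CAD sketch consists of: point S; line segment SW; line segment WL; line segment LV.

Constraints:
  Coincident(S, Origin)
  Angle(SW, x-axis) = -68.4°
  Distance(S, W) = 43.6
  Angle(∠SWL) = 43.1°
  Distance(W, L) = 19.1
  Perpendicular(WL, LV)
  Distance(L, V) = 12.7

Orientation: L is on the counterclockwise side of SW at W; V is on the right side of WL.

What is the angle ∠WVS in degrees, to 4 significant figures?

73.06°

S is at the origin; SW runs at -68.4° with length 43.6, so W = 43.6·(cos -68.4°, sin -68.4°) = (16.05, -40.54). ∠SWL = 43.1°, so WL runs at -68.4° + (180° − 43.1°) = 68.50° from the x-axis; with |WL| = 19.1, L = W + 19.1·(cos 68.50°, sin 68.50°) = (23.05, -22.77). The perpendicularity gives LV at right angles to WL; with |LV| = 12.7 on the right of WL, V = L + 12.7·(0.9304, -0.3665) = (34.87, -27.42). Then cos ∠WVS = VW·VS / (|VW||VS|), giving 73.06°.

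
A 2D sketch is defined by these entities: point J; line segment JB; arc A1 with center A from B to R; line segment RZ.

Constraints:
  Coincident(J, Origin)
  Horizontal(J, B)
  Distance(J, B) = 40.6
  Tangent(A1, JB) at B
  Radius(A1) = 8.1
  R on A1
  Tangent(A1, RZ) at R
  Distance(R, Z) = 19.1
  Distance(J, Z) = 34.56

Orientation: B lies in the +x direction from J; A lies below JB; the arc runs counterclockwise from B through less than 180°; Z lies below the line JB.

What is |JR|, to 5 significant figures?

33.471

Checks: |AB| = 8.100 ✓; |AR| = 8.100 ✓; ∠(AR, RZ) = 90.00° ✓; |RZ| = 19.10 ✓; |JZ| = 34.56 ✓.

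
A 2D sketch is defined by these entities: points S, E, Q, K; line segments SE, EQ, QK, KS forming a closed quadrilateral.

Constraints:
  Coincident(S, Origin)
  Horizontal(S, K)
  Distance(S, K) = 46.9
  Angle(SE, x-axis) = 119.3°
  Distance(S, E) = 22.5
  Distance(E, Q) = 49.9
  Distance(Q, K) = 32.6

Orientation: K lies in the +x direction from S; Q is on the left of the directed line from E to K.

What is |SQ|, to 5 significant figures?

48.813

S is at the origin; SK is horizontal with |SK| = 46.9 and K in +x, so K = (46.9, 0). SE runs at 119.3° with |SE| = 22.5, so E = (-11.011, 19.622). Q is determined by |EQ| = 49.9 and |QK| = 32.6 together: it lies at the intersection of circle(E, 49.9) and circle(K, 32.6). With |EK| = 61.145, the foot of the radical line on EK is 42.244 from E and the perpendicular offset is √(49.9² − 42.244²) = 26.561. Taking the left-of-EK solution: Q = (37.522, 31.222).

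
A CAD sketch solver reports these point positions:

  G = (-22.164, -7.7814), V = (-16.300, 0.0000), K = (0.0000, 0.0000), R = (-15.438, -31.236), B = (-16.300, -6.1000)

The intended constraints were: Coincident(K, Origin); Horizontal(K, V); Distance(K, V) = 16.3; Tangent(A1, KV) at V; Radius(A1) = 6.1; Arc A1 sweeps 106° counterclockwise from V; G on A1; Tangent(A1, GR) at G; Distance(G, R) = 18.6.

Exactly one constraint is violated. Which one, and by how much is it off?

Distance(G, R) = 18.6 — off by 5.80.

K = (0.00, 0.00) ✓; K.y = 0.00, V.y = 0.00 ✓; |KV| = 16.30 ✓; ∠(BV, VK) = 90.00° ✓; |BV| = 6.100 ✓; bearing(B→G) − bearing(B→V) = 106.0° ✓; |BG| = 6.100 ✓; ∠(BG, GR) = 90.00° ✓; |GR| = 24.40 ✗.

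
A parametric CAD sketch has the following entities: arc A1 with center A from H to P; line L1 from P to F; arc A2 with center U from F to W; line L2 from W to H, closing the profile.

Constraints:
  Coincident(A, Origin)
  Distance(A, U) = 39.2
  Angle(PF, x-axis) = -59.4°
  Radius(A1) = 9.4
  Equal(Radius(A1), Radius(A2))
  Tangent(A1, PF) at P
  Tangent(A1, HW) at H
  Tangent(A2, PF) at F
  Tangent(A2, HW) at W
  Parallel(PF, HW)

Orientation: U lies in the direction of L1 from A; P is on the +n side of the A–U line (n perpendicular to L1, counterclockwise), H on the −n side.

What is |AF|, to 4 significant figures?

40.31

The slot axis is L1's direction at -59.4°, so u = (cos -59.4°, sin -59.4°) = (0.5090, -0.8607) and n = (−sin -59.4°, cos -59.4°) = (0.8607, 0.5090). A is at the origin and U lies 39.2 along u from A, so U = 39.2·u = (19.95, -33.74). Tangency of A1 to both parallel lines with radius 9.4 puts P and H at A ± 9.4·n: P = (8.091, 4.785), H = (-8.091, -4.785). Equal radii place F and W the same way about U: F = U + 9.4·n = (28.05, -28.96), W = U − 9.4·n = (11.86, -38.53). Then |AF| = |F − A| = 40.31.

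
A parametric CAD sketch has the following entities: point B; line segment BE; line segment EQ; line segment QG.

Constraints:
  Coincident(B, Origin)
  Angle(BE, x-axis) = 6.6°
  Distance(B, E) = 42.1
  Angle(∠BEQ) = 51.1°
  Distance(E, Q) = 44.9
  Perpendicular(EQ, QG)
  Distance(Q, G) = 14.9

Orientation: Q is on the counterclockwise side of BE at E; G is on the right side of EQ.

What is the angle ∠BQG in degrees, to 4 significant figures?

150.6°

B is at the origin; BE runs at 6.6° with length 42.1, so E = 42.1·(cos 6.6°, sin 6.6°) = (41.82, 4.839). ∠BEQ = 51.1°, so EQ runs at 6.6° + (180° − 51.1°) = 135.5° from the x-axis; with |EQ| = 44.9, Q = E + 44.9·(cos 135.5°, sin 135.5°) = (9.796, 36.31). EQ is perpendicular to QG; with |QG| = 14.9 on the right of EQ, G = Q + 14.9·(0.7009, 0.7133) = (20.24, 46.94). Then cos ∠BQG = QB·QG / (|QB||QG|), giving 150.6°.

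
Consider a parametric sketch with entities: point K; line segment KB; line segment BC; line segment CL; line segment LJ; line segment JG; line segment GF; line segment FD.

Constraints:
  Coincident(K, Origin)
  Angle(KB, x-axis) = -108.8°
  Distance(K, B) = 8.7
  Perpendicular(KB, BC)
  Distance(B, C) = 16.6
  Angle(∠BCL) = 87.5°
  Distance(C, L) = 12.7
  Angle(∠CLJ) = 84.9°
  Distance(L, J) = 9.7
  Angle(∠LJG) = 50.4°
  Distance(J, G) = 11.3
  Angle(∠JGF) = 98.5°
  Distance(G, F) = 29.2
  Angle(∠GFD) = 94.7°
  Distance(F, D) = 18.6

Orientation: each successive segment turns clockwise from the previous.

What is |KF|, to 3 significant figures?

39.8

K is at the origin; KB runs at -108.8° with length 8.7, so B = (-2.80, -8.24). KB is perpendicular to BC, so BC runs at 161°; with |BC| = 16.6, C = (-18.5, -2.89). ∠BCL = 87.5° gives CL at 68.7° from the x-axis; with |CL| = 12.7, L = (-13.9, 8.95). ∠CLJ = 84.9° gives LJ at -26.4° from the x-axis; with |LJ| = 9.7, J = (-5.22, 4.63). ∠LJG = 50.4° gives JG at -156° from the x-axis; with |JG| = 11.3, G = (-15.5, 0.0372). ∠JGF = 98.5° gives GF at 122° from the x-axis; with |GF| = 29.2, F = (-31.2, 24.7). Then |KF| = |F − K| = 39.8.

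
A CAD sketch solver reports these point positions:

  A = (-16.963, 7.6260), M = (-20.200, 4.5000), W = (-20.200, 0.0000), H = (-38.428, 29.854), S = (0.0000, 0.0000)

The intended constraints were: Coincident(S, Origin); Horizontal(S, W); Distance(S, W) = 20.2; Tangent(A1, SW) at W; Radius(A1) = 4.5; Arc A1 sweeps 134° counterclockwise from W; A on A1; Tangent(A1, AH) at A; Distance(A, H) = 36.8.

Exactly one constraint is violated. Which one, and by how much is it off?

Distance(A, H) = 36.8 — off by 5.90.

S = (0.00, 0.00) ✓; S.y = 0.00, W.y = 0.00 ✓; |SW| = 20.20 ✓; ∠(MW, WS) = 90.00° ✓; |MW| = 4.500 ✓; bearing(M→A) − bearing(M→W) = 134.0° ✓; |MA| = 4.500 ✓; ∠(MA, AH) = 90.00° ✓; |AH| = 30.90 ✗.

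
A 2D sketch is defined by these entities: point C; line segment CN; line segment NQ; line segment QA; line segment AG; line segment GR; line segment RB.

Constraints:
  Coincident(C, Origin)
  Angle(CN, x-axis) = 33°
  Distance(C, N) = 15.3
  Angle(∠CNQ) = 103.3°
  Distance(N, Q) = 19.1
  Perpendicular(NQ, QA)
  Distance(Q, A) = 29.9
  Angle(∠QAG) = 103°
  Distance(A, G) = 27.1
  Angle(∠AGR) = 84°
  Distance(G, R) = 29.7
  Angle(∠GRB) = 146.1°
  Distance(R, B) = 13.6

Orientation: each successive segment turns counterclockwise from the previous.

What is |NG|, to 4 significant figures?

36.73

C is at the origin; CN runs at 33.0° with length 15.3, so N = (12.83, 8.333). ∠CNQ = 103.3° gives NQ at 109.7° from the x-axis; with |NQ| = 19.1, Q = (6.393, 26.32). The perpendicularity gives QA at right angles to NQ, so QA runs at -160.3°; with |QA| = 29.9, A = (-21.76, 16.24). ∠QAG = 103.0° gives AG at -83.30° from the x-axis; with |AG| = 27.1, G = (-18.60, -10.68). Then |NG| = |G − N| = 36.73.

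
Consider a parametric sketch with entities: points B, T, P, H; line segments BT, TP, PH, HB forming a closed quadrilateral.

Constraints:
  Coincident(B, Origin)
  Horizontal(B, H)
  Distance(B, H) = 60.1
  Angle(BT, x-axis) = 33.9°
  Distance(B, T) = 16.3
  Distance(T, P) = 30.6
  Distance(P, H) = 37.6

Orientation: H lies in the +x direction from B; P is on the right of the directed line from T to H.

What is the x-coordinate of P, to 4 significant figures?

27.24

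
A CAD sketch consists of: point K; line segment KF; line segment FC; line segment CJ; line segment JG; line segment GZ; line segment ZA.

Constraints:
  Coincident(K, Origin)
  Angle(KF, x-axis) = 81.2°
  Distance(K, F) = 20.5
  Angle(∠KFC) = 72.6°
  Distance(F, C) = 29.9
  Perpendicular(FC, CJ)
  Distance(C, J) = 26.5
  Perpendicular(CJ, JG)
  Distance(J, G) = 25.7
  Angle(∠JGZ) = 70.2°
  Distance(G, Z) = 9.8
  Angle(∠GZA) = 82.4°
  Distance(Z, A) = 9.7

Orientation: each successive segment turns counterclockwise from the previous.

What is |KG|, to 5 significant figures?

7.2016

K is at the origin; KF runs at 81.2° with length 20.5, so F = (3.1362, 20.259). ∠KFC = 72.6° gives FC at -171.40° from the x-axis; with |FC| = 29.9, C = (-26.428, 15.788). FC is perpendicular to CJ, so CJ runs at -81.400°; with |CJ| = 26.5, J = (-22.465, -10.414). CJ is perpendicular to JG, so JG runs at 8.6000°; with |JG| = 25.7, G = (2.9461, -6.5714). Then |KG| = |G − K| = 7.2016.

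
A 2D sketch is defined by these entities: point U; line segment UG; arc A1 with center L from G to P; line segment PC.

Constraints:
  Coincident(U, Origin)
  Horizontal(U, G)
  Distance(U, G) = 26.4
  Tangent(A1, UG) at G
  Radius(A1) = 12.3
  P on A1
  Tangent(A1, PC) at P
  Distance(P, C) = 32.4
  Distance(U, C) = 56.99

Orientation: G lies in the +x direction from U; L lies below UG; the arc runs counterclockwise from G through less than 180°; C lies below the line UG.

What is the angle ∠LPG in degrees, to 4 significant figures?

28.89°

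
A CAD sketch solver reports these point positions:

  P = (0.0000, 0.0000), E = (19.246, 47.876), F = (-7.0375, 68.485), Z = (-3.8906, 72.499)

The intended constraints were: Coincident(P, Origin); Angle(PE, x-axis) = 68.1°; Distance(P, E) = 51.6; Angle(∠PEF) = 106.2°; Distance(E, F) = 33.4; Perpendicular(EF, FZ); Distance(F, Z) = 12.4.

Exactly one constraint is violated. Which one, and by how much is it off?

Distance(F, Z) = 12.4 — off by 7.30.

P = (0.00, 0.00) ✓; PE at 68.10° ✓; |PE| = 51.60 ✓; ∠PEF = 106.2° ✓; |EF| = 33.40 ✓; ∠(EF, FZ) = 90.00° ✓; |FZ| = 5.101 ✗.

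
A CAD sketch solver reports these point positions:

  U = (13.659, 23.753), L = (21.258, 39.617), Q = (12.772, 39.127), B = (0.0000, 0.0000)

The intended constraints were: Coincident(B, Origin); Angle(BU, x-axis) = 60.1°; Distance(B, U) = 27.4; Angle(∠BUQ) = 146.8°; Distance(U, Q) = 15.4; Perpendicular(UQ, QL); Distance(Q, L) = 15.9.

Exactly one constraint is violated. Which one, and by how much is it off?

Distance(Q, L) = 15.9 — off by 7.40.

B = (0.00, 0.00) ✓; BU at 60.10° ✓; |BU| = 27.40 ✓; ∠BUQ = 146.8° ✓; |UQ| = 15.40 ✓; ∠(UQ, QL) = 90.00° ✓; |QL| = 8.500 ✗.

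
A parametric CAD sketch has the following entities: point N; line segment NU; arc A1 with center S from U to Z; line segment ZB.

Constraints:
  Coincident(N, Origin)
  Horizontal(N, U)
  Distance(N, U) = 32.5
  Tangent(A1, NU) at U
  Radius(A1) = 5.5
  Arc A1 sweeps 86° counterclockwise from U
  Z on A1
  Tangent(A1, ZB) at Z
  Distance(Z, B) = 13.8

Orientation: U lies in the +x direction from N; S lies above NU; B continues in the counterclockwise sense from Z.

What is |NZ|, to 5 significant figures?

38.330

Tangency of A1 to NU means the radius SU is perpendicular to NU, so S = U + (0, 5.5) = (32.500, 5.5000). On A1, U sits at bearing -90° from S; an 86° counterclockwise sweep puts Z at bearing -4°, so Z = S + 5.5·(cos -4°, sin -4°) = (37.987, 5.1163). Then |NZ| = |Z − N| = 38.330.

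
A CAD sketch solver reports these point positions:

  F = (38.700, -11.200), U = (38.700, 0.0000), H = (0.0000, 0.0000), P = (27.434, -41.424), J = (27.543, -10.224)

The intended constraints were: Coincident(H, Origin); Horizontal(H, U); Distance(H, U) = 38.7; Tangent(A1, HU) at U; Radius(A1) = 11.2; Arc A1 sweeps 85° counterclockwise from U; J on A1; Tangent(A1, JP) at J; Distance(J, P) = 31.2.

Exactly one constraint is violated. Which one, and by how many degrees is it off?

Tangent(A1, JP) at J — off by 4.80°.

H = (0.00, 0.00) ✓; H.y = 0.00, U.y = 0.00 ✓; |HU| = 38.70 ✓; ∠(FU, UH) = 90.00° ✓; |FU| = 11.20 ✓; bearing(F→J) − bearing(F→U) = 85.00° ✓; |FJ| = 11.20 ✓; ∠(FJ, JP) = 85.20° ✗; |JP| = 31.20 ✓.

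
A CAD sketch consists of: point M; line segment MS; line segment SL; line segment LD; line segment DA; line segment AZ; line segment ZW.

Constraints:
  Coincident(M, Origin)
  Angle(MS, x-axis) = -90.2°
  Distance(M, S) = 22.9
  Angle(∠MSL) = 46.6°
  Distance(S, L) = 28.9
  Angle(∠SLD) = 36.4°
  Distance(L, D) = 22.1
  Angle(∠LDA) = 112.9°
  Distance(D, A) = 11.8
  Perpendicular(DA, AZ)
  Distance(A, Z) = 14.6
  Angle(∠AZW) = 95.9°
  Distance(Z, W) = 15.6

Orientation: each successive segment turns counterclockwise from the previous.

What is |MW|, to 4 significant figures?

17.00

DA ⟂ AZ, so AZ runs at -16.10°; with |AZ| = 14.6, Z = (9.798, -21.12). ∠AZW = 95.9° gives ZW at 68.00° from the x-axis; with |ZW| = 15.6, W = (15.64, -6.655). Then |MW| = |W − M| = 17.00.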